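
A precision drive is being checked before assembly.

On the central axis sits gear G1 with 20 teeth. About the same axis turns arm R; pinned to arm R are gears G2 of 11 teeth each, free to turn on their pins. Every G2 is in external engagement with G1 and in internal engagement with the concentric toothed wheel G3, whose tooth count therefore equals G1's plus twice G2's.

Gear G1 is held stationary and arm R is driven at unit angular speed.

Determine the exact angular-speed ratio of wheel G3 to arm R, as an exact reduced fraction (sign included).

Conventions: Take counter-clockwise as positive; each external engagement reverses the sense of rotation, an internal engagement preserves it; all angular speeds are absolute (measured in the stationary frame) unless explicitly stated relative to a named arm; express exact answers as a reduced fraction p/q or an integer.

31/21

recognized (axles ride arm R): planetary set, 20/11/42 teeth
ring teeth: 20 + 2·11 = 42
20(ω_sun−ω_arm) = −42(ω_ring−ω_arm),  ω_sun = 0, ω_arm = 1
ω_ring = 1 − (20/42)(0−1) = 31/21
ω_out/ω_in = 31/21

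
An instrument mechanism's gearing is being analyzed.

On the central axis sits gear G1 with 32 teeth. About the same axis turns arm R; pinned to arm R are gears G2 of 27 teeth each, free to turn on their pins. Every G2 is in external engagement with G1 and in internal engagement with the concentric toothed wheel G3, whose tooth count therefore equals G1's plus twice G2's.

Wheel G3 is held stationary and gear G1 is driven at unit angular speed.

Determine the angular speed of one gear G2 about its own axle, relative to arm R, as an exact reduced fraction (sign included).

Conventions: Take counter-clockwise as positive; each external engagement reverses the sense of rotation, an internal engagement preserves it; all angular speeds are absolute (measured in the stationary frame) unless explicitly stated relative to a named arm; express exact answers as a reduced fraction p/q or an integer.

topology: planetary set — G1 32T / G2 27T / G3 86T, arm = carrier (Willis)
ring teeth: 32 + 2·27 = 86
32(ω_sun−ω_arm) = −86(ω_ring−ω_arm),  ω_ring = 0, ω_sun = 1
32(1−ω_arm) = −86(0−ω_arm)  ⇒  118·ω_arm = 32  ⇒  ω_arm = 16/59
sun–planet mesh: 32·(1−16/59) = −27·(ω_p−ω_arm)  ⇒  ω_p−ω_arm = -1376/1593
exact speed ratio = -1376/1593

-1376/1593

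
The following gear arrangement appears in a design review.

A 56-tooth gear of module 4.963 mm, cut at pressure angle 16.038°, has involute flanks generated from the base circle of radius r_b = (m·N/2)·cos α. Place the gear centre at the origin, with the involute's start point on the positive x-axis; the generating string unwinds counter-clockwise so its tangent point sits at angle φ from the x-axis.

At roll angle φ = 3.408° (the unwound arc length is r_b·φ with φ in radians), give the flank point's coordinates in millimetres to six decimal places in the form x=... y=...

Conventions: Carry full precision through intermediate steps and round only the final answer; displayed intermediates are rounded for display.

single-mesh involute tooth geometry (56T wheel at module 4.963)
pitch radius r_p = m·N/2 = 4.963·56/2 = 138.964000
base radius r_b = r_p·cos α = 138.964000·cos 16.038° = 133.555337
roll angle φ = 3.408° = 0.05948082 rad
x = r_b·(cos φ + φ·sin φ) = 133.791385
y = r_b·(sin φ − φ·cos φ) = 0.009365

x=133.791385 y=0.009365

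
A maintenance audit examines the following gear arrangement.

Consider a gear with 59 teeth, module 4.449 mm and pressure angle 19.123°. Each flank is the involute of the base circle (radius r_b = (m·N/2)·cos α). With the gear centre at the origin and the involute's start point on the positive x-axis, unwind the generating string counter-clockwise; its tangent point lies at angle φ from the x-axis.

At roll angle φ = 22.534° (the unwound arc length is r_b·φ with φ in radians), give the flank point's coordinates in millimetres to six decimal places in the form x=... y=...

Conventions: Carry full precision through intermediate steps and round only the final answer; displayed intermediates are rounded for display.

recognized (one wheel, involute flank): single-mesh tooth geometry, m = 4.449, N = 59
pitch radius r_p = m·N/2 = 4.449·59/2 = 131.245500
base radius r_b = r_p·cos α = 131.245500·cos 19.123° = 124.003043
roll angle φ = 22.534° = 0.39329249 rad
x = r_b·(cos φ + φ·sin φ) = 133.225694
y = r_b·(sin φ − φ·cos φ) = 2.475857

x=133.225694 y=2.475857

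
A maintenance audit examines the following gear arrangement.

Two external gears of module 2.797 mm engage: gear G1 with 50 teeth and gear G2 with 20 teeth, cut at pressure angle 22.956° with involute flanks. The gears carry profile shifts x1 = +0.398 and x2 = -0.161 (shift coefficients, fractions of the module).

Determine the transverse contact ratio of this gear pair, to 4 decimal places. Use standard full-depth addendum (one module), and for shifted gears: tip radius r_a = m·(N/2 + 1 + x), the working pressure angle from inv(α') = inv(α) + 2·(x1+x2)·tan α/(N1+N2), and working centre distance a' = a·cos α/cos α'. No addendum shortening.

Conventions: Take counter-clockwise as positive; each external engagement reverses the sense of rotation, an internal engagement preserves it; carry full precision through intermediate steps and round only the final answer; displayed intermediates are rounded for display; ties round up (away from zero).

recognized (one external pair, fixed centres): single-mesh tooth geometry, m = 2.797, N1 = 50, N2 = 20
base radii: r_b1 = 64.387265, r_b2 = 25.754906
tip radii: r_a1 = 73.835206, r_a2 = 30.316683
inv(α') = inv(22.956°) + 2·(+0.398-0.161)·tan α/(50+20) = 0.02577918  ⇒  α' = 23.83382°
a' = a·cos α / cos α' = 97.8950·cos 22.956°/cos 23.83382° = 98.546045
action lengths: √(r_a1²−r_b1²) = 36.137485, √(r_a2²−r_b2²) = 15.993314
base pitch p_b = π·m·cos α = 8.091142
CR = (36.137485 + 15.993314 − 98.546045·sin 23.83382°)/8.091142 = 1.521392
contact ratio ≈ 1.5214

1.5214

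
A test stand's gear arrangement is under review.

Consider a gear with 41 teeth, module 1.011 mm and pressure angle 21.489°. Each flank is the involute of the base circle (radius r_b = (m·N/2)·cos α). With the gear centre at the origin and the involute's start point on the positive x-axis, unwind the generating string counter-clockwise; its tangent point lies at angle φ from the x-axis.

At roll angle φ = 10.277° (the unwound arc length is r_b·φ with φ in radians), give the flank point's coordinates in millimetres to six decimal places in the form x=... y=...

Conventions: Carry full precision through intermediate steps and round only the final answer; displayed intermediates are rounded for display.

x=19.592559 y=0.036977

single-mesh involute tooth geometry (41T wheel at module 1.011)
pitch radius r_p = m·N/2 = 1.011·41/2 = 20.725500
base radius r_b = r_p·cos α = 20.725500·cos 21.489° = 19.284827
roll angle φ = 10.277° = 0.17936749 rad
x = r_b·(cos φ + φ·sin φ) = 19.592559
y = r_b·(sin φ − φ·cos φ) = 0.036977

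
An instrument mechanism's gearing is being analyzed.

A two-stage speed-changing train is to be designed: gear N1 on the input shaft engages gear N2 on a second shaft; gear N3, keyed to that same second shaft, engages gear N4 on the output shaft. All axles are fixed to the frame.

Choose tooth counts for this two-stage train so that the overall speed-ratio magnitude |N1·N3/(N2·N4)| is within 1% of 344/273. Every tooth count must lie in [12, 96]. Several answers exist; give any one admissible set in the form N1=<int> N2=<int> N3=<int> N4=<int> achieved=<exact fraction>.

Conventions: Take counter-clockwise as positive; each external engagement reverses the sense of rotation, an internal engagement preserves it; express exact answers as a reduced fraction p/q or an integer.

topology: fixed-axis compound train — 2 stages, target 344/273
target = 344/273 in lowest terms: an exact hit needs N1·N3 = k·344 and N2·N4 = k·273 for one integer k, every count in [12, 96]; additionally prefer no 1:1 stage (N1 ≠ N2, N3 ≠ N4)
k = 1: no 1:1-free in-range split of k·344 and k·273 into factor pairs; take k = 2
k = 2: N1·N3 = 688 = 16·43, N2·N4 = 546 = 13·42
achieved = 16·43/(13·42) = 344/273; |achieved − target| = 0 ≤ 86/6825 ✓

N1=16 N2=13 N3=43 N4=42 achieved=344/273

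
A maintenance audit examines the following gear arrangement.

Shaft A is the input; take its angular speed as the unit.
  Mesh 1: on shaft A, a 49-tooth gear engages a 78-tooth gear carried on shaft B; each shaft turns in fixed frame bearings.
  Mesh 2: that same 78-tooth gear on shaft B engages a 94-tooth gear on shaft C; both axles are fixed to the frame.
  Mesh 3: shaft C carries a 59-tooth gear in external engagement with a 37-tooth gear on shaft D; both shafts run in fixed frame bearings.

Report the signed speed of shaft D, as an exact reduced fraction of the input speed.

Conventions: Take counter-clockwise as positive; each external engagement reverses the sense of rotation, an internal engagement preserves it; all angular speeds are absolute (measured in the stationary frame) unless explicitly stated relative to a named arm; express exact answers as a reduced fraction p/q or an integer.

-2891/3478

3-mesh fixed-axis compound train (all bearings frame-fixed)
mesh 1 [49T→78T]: |ω|/ω_in = 1×49/78 = 49/78, sense flips to −
mesh 2 [78T→94T]: |ω|/ω_in = (49/78)×78/94 = 49/94, sense flips to +
mesh 3 [59T→37T]: |ω|/ω_in = (49/94)×59/37 = 2891/3478, sense flips to −
signed output speed (× input speed) = -2891/3478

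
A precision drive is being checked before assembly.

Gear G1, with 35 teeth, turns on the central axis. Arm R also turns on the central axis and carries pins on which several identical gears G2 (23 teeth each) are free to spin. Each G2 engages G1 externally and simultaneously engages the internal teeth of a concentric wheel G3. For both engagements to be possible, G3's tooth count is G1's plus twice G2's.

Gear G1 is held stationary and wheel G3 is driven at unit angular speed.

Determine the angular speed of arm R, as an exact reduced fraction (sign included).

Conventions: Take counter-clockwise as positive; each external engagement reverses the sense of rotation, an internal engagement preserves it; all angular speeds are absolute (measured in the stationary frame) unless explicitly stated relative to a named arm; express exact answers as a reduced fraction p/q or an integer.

81/116

planetary set (35T centre, 23T on arm, 81T internal) — Willis relation
ring teeth: 35 + 2·23 = 81
35(ω_sun−ω_arm) = −81(ω_ring−ω_arm),  ω_sun = 0, ω_ring = 1
35(0−ω_arm) = −81(1−ω_arm)  ⇒  116·ω_arm = 81  ⇒  ω_arm = 81/116
exact speed ratio = 81/116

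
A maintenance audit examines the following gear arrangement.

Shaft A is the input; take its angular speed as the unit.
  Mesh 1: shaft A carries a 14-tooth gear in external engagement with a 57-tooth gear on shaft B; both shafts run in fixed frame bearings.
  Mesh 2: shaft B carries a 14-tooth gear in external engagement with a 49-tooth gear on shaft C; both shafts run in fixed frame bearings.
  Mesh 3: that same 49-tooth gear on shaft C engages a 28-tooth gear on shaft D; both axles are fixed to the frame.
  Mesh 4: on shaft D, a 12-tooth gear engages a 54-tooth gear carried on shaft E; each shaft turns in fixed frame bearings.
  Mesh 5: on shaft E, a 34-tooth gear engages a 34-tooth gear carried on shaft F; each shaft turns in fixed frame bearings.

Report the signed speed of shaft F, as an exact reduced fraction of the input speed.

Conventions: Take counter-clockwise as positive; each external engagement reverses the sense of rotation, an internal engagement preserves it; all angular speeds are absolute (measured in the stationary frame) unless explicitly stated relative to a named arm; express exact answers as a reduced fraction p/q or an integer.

5-mesh fixed-axis compound train (all bearings frame-fixed)
mesh 1 [14T→57T]: |ω|/ω_in = 1×14/57 = 14/57, sense flips to −
mesh 2 [14T→49T]: |ω|/ω_in = (14/57)×14/49 = 4/57, sense flips to +
mesh 3 [49T→28T]: |ω|/ω_in = (4/57)×49/28 = 7/57, sense flips to −
mesh 4 [12T→54T]: |ω|/ω_in = (7/57)×12/54 = 14/513, sense flips to +
mesh 5 [34T→34T]: |ω|/ω_in = (14/513)×34/34 = 14/513, sense flips to −
signed output speed (× input speed) = -14/513

-14/513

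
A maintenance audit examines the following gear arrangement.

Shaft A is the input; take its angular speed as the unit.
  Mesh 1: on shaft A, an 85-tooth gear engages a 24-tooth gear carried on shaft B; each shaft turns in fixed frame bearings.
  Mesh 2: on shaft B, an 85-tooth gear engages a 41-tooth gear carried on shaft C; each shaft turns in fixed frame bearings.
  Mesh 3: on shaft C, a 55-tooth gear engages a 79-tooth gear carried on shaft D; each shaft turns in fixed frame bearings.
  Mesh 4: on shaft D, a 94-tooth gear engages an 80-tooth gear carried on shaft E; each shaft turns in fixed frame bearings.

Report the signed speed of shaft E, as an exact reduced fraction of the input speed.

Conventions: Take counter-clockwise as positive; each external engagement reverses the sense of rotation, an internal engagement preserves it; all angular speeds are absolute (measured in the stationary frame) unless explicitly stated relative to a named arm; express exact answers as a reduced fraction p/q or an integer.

3735325/621888

4-mesh fixed-axis compound train (all bearings frame-fixed)
mesh 1 [85T→24T]: |ω|/ω_in = 1×85/24 = 85/24, sense flips to −
mesh 2 [85T→41T]: |ω|/ω_in = (85/24)×85/41 = 7225/984, sense flips to +
mesh 3 [55T→79T]: |ω|/ω_in = (7225/984)×55/79 = 397375/77736, sense flips to −
mesh 4 [94T→80T]: |ω|/ω_in = (397375/77736)×94/80 = 3735325/621888, sense flips to +
signed output speed (× input speed) = 3735325/621888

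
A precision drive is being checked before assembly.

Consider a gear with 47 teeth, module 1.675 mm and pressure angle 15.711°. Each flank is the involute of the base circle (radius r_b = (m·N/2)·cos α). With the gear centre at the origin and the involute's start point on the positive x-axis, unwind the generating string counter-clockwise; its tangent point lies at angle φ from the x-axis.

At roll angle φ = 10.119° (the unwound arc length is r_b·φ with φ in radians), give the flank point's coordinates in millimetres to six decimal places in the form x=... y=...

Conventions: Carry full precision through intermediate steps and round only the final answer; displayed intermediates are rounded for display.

single-mesh involute tooth geometry (47T wheel at module 1.675)
pitch radius r_p = m·N/2 = 1.675·47/2 = 39.362500
base radius r_b = r_p·cos α = 39.362500·cos 15.711° = 37.891908
roll angle φ = 10.119° = 0.17660987 rad
x = r_b·(cos φ + φ·sin φ) = 38.478252
y = r_b·(sin φ − φ·cos φ) = 0.069361

x=38.478252 y=0.069361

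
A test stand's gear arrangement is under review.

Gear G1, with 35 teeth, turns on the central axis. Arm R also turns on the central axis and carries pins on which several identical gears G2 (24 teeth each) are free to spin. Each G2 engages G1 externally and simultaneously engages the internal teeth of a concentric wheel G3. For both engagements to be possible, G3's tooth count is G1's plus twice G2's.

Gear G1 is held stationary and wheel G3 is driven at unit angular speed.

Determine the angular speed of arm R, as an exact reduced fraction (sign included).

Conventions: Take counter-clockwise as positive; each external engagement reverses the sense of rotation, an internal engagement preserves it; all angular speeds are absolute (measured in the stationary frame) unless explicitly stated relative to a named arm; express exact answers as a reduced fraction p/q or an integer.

topology: planetary set — G1 35T / G2 24T / G3 83T, arm = carrier (Willis)
ring teeth: 35 + 2·24 = 83
35(ω_sun−ω_arm) = −83(ω_ring−ω_arm),  ω_sun = 0, ω_ring = 1
35(0−ω_arm) = −83(1−ω_arm)  ⇒  118·ω_arm = 83  ⇒  ω_arm = 83/118
exact speed ratio = 83/118

83/118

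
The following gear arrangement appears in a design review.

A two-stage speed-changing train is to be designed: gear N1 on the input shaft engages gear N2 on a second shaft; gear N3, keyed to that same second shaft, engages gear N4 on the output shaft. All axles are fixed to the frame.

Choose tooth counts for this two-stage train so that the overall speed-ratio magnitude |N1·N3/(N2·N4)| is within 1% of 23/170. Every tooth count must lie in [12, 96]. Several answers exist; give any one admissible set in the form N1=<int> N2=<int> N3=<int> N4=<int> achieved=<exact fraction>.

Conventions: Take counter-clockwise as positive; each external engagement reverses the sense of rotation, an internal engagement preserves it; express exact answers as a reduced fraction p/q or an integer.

2-stage fixed-axis compound train for ratio 23/170
target = 23/170 in lowest terms: an exact hit needs N1·N3 = k·23 and N2·N4 = k·170 for one integer k, every count in [12, 96]; additionally prefer no 1:1 stage (N1 ≠ N2, N3 ≠ N4)
k = 1…11: no 1:1-free in-range split of k·23 and k·170 into factor pairs; take k = 12
k = 12: N1·N3 = 276 = 12·23, N2·N4 = 2040 = 24·85
achieved = 12·23/(24·85) = 23/170; |achieved − target| = 0 ≤ 23/17000 ✓

N1=12 N2=24 N3=23 N4=85 achieved=23/170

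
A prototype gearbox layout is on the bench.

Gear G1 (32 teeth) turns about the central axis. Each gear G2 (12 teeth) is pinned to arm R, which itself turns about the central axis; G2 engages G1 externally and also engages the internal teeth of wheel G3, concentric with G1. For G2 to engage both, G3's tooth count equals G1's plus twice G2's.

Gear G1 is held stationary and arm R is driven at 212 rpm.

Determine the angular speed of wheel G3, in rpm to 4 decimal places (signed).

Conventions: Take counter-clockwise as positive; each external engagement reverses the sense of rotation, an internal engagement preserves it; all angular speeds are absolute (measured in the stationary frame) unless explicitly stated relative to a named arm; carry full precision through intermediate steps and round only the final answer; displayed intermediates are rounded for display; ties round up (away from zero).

+333.1429 rpm

recognized (axles ride arm R): planetary set, 32/12/56 teeth
normalise by the input: solve with ω_arm = 1, then scale by 212 rpm
ring teeth: 32 + 2·12 = 56
32(ω_sun−ω_arm) = −56(ω_ring−ω_arm),  ω_sun = 0, ω_arm = 1
ω_ring = 1 − (32/56)(0−1) = 11/7
scale: ω_ring = 11/7 × 212 rpm = +333.1429 rpm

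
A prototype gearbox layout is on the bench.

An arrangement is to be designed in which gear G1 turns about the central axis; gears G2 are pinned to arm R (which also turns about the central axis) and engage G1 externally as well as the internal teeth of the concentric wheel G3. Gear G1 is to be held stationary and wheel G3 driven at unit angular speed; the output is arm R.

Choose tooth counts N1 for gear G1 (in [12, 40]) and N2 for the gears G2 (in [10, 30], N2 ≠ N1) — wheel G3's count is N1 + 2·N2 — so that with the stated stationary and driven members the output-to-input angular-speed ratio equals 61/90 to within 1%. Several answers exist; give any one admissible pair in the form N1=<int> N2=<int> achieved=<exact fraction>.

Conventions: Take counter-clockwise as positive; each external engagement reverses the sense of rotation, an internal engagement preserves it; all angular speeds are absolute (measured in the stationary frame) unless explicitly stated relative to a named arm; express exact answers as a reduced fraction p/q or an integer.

N1=29 N2=16 achieved=61/90

design class (target 61/90): planetary set
Willis with ω_sun = 0: ω_arm/ω_ring = N3/(N1+N3); set equal to 61/90  ⇒  N3/N1 = (61/90)/(1 − 61/90) = 61/29
N3 = N1 + 2·N2  ⇒  N2/N1 = (N3/N1 − 1)/2 = (61/29 − 1)/2 = 16/29
smallest multiple with N1 ≥ 12 and N2 ≥ 10: k = 1  ⇒  N1 = 1·29 = 29, N2 = 1·16 = 16 (N1 ≤ 40, N2 ≤ 30, N2 ≠ N1 ✓), N3 = 29 + 2·16 = 61
check: N3/(N1+N3) with N1 = 29, N3 = 61 gives 61/90; |achieved − target| = 0 ≤ 61/9000 ✓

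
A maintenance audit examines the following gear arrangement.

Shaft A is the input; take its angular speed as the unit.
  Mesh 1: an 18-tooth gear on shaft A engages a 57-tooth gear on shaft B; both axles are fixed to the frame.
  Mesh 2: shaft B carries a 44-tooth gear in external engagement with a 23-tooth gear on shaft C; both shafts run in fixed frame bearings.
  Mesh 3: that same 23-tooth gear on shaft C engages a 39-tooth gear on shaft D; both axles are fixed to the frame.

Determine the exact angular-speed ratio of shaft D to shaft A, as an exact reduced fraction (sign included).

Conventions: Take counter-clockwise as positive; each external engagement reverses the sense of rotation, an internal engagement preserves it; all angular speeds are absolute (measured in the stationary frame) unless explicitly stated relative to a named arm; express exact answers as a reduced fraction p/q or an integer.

class = fixed-axis compound train [3 meshes; 3 ratios multiply, 3 sense flips]
mesh 1 [18T→57T]: running ratio 6/19, sense −
mesh 2 [44T→23T]: running ratio 264/437, sense +
mesh 3 [23T→39T]: running ratio 88/247, sense −
ω_out/ω_in = -88/247

-88/247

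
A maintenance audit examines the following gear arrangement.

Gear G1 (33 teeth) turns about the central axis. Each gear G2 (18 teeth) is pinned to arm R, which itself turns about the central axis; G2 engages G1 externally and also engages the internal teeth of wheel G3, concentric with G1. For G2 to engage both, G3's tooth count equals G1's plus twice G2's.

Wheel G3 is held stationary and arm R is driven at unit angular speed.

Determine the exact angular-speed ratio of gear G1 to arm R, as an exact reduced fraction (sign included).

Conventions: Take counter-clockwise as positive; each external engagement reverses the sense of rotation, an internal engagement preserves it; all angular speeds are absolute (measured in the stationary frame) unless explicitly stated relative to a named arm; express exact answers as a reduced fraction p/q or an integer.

recognized (axles ride arm R): planetary set, 33/18/69 teeth
ring teeth: 33 + 2·18 = 69
33(ω_sun−ω_arm) = −69(ω_ring−ω_arm),  ω_ring = 0, ω_arm = 1
ω_sun = 1 − (69/33)(0−1) = 34/11
ω_out/ω_in = 34/11

34/11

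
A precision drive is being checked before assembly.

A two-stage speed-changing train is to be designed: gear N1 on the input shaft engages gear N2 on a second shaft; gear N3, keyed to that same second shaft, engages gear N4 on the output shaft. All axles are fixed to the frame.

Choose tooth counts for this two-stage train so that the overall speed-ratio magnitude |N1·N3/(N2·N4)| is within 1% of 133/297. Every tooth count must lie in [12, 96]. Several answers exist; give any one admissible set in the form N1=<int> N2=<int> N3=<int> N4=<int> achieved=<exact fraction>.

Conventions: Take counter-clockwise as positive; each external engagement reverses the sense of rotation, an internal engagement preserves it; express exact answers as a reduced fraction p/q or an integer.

2-stage fixed-axis compound train for ratio 133/297
target = 133/297 in lowest terms: an exact hit needs N1·N3 = k·133 and N2·N4 = k·297 for one integer k, every count in [12, 96]; additionally prefer no 1:1 stage (N1 ≠ N2, N3 ≠ N4)
k = 1: no 1:1-free in-range split of k·133 and k·297 into factor pairs; take k = 2
k = 2: N1·N3 = 266 = 14·19, N2·N4 = 594 = 18·33
achieved = 14·19/(18·33) = 133/297; |achieved − target| = 0 ≤ 133/29700 ✓

N1=14 N2=18 N3=19 N4=33 achieved=133/297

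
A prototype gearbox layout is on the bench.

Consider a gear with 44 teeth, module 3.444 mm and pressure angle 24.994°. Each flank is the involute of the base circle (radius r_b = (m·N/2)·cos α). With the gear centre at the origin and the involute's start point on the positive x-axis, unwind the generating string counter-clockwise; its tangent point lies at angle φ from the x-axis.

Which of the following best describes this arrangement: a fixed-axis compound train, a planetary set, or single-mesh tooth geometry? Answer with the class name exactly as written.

class = single-mesh tooth geometry [base-circle involute, m = 3.444, 44T]
classification: single-mesh tooth geometry

single-mesh tooth geometry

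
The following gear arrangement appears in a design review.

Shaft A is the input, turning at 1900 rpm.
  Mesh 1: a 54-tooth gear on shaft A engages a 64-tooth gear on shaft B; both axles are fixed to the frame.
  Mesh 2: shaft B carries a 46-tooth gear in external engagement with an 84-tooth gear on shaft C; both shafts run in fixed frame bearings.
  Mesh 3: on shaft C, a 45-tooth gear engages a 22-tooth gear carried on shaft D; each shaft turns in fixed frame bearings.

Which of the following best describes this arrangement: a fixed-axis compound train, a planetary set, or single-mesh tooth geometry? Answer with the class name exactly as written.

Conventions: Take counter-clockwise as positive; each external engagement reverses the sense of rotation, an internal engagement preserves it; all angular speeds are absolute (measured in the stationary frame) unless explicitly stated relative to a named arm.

topology: fixed-axis compound train — 3 meshes, A→D
classification: fixed-axis compound train

fixed-axis compound train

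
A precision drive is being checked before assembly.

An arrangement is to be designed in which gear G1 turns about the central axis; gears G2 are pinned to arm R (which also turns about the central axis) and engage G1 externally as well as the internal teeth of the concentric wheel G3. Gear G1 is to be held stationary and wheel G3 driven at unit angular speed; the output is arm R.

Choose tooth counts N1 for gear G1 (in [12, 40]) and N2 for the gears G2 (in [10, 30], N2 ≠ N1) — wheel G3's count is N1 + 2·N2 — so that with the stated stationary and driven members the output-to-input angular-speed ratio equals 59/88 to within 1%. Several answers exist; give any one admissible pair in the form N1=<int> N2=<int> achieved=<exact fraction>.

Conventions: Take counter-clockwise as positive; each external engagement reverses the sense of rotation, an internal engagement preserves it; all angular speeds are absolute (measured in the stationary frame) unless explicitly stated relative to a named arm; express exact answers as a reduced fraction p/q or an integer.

topology: planetary set — design target 59/88, arm = carrier (Willis)
Willis with ω_sun = 0: ω_arm/ω_ring = N3/(N1+N3); set equal to 59/88  ⇒  N3/N1 = (59/88)/(1 − 59/88) = 59/29
N3 = N1 + 2·N2  ⇒  N2/N1 = (N3/N1 − 1)/2 = (59/29 − 1)/2 = 15/29
smallest multiple with N1 ≥ 12 and N2 ≥ 10: k = 1  ⇒  N1 = 1·29 = 29, N2 = 1·15 = 15 (N1 ≤ 40, N2 ≤ 30, N2 ≠ N1 ✓), N3 = 29 + 2·15 = 59
check: N3/(N1+N3) with N1 = 29, N3 = 59 gives 59/88; |achieved − target| = 0 ≤ 59/8800 ✓

N1=29 N2=15 achieved=59/88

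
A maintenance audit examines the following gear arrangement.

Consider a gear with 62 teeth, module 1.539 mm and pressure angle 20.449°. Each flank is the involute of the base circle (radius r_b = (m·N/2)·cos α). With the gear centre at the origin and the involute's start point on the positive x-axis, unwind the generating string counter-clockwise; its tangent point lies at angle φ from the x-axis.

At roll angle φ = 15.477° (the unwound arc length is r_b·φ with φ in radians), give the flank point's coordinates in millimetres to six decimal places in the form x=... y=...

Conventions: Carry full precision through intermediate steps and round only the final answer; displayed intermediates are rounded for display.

x=46.303830 y=0.291562

class = single-mesh tooth geometry [base-circle involute, m = 1.539, 62T]
pitch radius r_p = m·N/2 = 1.539·62/2 = 47.709000
base radius r_b = r_p·cos α = 47.709000·cos 20.449° = 44.702548
roll angle φ = 15.477° = 0.27012461 rad
x = r_b·(cos φ + φ·sin φ) = 46.303830
y = r_b·(sin φ − φ·cos φ) = 0.291562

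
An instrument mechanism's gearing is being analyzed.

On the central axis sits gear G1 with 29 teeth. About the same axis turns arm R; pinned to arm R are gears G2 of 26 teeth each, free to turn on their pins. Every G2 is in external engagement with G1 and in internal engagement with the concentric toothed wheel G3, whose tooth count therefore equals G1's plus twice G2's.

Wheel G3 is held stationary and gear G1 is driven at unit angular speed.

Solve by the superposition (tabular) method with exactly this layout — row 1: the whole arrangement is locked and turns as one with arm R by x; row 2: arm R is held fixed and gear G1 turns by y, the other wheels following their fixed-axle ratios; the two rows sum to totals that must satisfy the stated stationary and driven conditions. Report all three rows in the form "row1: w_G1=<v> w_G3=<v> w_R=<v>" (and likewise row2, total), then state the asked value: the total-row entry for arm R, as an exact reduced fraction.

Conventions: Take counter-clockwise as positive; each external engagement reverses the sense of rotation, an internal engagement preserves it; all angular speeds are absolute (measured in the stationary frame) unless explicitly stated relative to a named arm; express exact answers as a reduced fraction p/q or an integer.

row1: w_G1=29/110 w_G3=29/110 w_R=29/110
row2: w_G1=81/110 w_G3=-29/110 w_R=0
total: w_G1=1 w_G3=0 w_R=29/110
asked value: 29/110

planetary set (29T centre, 26T on arm, 81T internal) — Willis relation
row 1 — lock + rotate with arm: ω_sun = ω_ring = ω_arm = x
superposition row 2 [arm held]: sun y, ring −(29/81)·y, arm 0
boundary: total ω_ring = x − (29/81)·y = 0 and total ω_sun = x + y = 1  ⇒  y = 81/110, x = 29/110
row 2 ring = −(29/81)·81/110 = -29/110
totals (row 1 + row 2): sun 29/110 + 81/110 = 1, ring 29/110 + (-29/110) = 0, arm 29/110 + 0 = 29/110
asked cell (total, arm) = 29/110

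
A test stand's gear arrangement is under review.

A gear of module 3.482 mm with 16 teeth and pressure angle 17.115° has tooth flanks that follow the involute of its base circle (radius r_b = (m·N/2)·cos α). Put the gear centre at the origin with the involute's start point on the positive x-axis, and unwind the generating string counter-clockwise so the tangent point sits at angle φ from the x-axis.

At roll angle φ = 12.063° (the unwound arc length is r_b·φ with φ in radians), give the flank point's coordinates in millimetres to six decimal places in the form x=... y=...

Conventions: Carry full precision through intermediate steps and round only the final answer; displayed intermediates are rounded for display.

x=27.205945 y=0.082451

single-mesh involute tooth geometry (16T wheel at module 3.482)
pitch radius r_p = m·N/2 = 3.482·16/2 = 27.856000
base radius r_b = r_p·cos α = 27.856000·cos 17.115° = 26.622425
roll angle φ = 12.063° = 0.21053907 rad
x = r_b·(cos φ + φ·sin φ) = 27.205945
y = r_b·(sin φ − φ·cos φ) = 0.082451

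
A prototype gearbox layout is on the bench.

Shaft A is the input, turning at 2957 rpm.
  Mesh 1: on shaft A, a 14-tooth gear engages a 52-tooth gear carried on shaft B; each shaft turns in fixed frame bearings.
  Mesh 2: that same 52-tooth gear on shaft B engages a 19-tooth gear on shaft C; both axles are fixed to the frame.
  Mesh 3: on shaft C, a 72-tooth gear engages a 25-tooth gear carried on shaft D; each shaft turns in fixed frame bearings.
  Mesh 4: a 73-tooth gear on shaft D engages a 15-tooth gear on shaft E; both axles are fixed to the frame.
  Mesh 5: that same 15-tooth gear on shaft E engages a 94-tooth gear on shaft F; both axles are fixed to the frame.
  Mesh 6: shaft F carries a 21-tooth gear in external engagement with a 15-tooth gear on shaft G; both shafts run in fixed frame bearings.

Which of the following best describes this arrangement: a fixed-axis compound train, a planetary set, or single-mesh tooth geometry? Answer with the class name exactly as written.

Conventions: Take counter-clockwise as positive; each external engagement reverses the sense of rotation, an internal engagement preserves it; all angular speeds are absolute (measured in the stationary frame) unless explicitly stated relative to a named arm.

class = fixed-axis compound train [6 meshes; 6 ratios multiply, 6 sense flips]
classification: fixed-axis compound train

fixed-axis compound train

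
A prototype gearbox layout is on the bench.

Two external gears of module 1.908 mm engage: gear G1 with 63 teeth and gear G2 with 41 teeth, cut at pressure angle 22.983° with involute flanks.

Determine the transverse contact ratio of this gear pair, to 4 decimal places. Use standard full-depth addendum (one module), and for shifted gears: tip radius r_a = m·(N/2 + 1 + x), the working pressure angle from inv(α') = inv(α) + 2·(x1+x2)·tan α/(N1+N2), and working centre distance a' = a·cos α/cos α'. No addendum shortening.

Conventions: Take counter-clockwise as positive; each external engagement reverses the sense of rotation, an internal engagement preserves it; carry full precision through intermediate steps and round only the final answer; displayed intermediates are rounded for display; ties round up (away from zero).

topology: single-mesh involute geometry — m = 1.908, 63T/41T pair
base radii: r_b1 = 55.331148, r_b2 = 36.009160
tip radii: r_a1 = 62.010000, r_a2 = 41.022000
no profile shift: α' = α, a' = a
action lengths: √(r_a1²−r_b1²) = 27.994717, √(r_a2²−r_b2²) = 19.650570
base pitch p_b = π·m·cos α = 5.518347
CR = (27.994717 + 19.650570 − 99.216000·sin 22.98300°)/5.518347 = 1.613818
contact ratio ≈ 1.6138

1.6138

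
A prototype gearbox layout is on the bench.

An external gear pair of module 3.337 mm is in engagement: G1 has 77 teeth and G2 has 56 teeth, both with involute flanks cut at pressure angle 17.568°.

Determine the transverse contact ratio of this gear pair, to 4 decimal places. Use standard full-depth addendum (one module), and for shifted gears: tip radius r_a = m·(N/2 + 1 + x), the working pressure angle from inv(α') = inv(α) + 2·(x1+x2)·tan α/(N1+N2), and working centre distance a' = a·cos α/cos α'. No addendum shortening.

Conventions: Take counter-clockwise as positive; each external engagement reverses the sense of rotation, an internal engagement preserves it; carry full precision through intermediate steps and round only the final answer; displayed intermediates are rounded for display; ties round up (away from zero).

topology: single-mesh involute geometry — m = 3.337, 77T/56T pair
base radii: r_b1 = 122.482372, r_b2 = 89.078088
tip radii: r_a1 = 131.811500, r_a2 = 96.773000
no profile shift: α' = α, a' = a
action lengths: √(r_a1²−r_b1²) = 48.706675, √(r_a2²−r_b2²) = 37.816765
base pitch p_b = π·m·cos α = 9.994538
CR = (48.706675 + 37.816765 − 221.910500·sin 17.56800°)/9.994538 = 1.955321
contact ratio ≈ 1.9553

1.9553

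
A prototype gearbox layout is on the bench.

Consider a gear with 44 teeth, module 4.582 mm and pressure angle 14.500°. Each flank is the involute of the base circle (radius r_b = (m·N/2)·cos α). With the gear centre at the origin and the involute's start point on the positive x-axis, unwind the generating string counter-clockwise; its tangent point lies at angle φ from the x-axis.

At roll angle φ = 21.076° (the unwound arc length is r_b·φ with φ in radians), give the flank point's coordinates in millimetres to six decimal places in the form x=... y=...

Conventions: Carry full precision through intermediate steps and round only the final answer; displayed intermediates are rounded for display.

x=103.974159 y=1.597375

recognized (one wheel, involute flank): single-mesh tooth geometry, m = 4.582, N = 44
pitch radius r_p = m·N/2 = 4.582·44/2 = 100.804000
base radius r_b = r_p·cos α = 100.804000·cos 14.500° = 97.593155
roll angle φ = 21.076° = 0.36784559 rad
x = r_b·(cos φ + φ·sin φ) = 103.974159
y = r_b·(sin φ − φ·cos φ) = 1.597375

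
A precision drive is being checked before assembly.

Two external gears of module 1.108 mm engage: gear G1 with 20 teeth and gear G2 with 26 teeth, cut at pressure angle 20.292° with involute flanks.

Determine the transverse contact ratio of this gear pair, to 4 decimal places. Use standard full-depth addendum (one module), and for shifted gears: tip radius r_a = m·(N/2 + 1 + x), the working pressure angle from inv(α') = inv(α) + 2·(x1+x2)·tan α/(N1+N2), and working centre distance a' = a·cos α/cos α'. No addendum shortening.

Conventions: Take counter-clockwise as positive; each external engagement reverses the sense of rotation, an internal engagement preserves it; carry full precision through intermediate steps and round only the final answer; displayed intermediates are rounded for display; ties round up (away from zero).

single-mesh involute tooth geometry (20T engaging 26T at module 1.108)
base radii: r_b1 = 10.392346, r_b2 = 13.510050
tip radii: r_a1 = 12.188000, r_a2 = 15.512000
no profile shift: α' = α, a' = a
action lengths: √(r_a1²−r_b1²) = 6.367612, √(r_a2²−r_b2²) = 7.622381
base pitch p_b = π·m·cos α = 3.264852
CR = (6.367612 + 7.622381 − 25.484000·sin 20.29200°)/3.264852 = 1.578027
contact ratio ≈ 1.5780

1.5780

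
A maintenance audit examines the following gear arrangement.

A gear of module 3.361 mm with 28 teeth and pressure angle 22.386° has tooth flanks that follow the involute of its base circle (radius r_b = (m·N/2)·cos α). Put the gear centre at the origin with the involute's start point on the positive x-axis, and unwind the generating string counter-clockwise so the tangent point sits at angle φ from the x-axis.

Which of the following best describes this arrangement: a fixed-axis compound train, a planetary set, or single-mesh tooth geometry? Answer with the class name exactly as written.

class = single-mesh tooth geometry [base-circle involute, m = 3.361, 28T]
classification: single-mesh tooth geometry

single-mesh tooth geometry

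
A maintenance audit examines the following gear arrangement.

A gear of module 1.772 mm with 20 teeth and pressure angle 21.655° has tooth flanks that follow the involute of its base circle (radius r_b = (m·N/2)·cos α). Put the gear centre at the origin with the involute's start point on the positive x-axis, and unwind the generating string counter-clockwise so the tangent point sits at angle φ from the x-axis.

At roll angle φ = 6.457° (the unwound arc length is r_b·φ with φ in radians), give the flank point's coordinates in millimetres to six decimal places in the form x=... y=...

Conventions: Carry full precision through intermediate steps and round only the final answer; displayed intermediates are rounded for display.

x=16.573622 y=0.007847

single-mesh involute tooth geometry (20T wheel at module 1.772)
pitch radius r_p = m·N/2 = 1.772·20/2 = 17.720000
base radius r_b = r_p·cos α = 17.720000·cos 21.655° = 16.469370
roll angle φ = 6.457° = 0.11269591 rad
x = r_b·(cos φ + φ·sin φ) = 16.573622
y = r_b·(sin φ − φ·cos φ) = 0.007847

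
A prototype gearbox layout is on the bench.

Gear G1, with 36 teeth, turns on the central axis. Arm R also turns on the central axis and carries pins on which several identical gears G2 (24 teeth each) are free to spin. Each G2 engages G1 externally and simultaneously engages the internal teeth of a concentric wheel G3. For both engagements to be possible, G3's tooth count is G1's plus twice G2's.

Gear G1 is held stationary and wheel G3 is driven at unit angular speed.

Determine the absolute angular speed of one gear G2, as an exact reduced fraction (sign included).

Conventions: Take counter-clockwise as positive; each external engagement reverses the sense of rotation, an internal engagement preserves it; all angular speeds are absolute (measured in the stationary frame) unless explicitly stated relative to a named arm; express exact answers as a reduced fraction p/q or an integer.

recognized (axles ride arm R): planetary set, 36/24/84 teeth
ring teeth: 36 + 2·24 = 84
36(ω_sun−ω_arm) = −84(ω_ring−ω_arm),  ω_sun = 0, ω_ring = 1
36(0−ω_arm) = −84(1−ω_arm)  ⇒  120·ω_arm = 84  ⇒  ω_arm = 7/10
sun–planet mesh: 36·(0−7/10) = −24·(ω_p−ω_arm)  ⇒  ω_p−ω_arm = 21/20
ω_p = 7/10 + 21/20 = 7/4
exact speed ratio = 7/4

7/4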